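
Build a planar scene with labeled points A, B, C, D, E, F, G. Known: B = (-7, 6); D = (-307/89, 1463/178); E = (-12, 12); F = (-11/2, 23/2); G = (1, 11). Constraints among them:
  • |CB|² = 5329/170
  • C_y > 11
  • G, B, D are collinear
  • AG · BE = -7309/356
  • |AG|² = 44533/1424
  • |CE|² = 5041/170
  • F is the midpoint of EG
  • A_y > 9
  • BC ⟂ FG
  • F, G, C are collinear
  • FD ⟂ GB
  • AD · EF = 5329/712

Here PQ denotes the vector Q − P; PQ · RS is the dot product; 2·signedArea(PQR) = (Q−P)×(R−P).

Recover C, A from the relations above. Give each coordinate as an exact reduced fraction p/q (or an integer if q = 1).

A = (-1593/356, 1755/178)
C = (-1117/170, 1969/170)

1. C_x = -1117/170  [F, G, C are collinear ∩ BC ⟂ FG]
2. C_y = 1969/170  [F, G, C are collinear ∩ BC ⟂ FG]
   → C = (-1117/170, 1969/170)
3. A_x = -1593/356  [AD · EF = 5329/712 ∩ AG · BE = -7309/356]
4. A_y = 1755/178  [AD · EF = 5329/712 ∩ AG · BE = -7309/356]
   → A = (-1593/356, 1755/178)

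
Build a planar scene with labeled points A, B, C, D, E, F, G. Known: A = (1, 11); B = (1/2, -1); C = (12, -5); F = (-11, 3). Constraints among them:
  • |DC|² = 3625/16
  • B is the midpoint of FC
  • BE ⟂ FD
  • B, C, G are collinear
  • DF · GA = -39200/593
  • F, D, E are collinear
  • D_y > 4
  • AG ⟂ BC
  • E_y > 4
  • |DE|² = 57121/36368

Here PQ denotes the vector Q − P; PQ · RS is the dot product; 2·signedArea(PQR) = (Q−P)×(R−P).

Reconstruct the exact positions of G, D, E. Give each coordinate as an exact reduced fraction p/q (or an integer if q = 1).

D = (3/4, 5)
E = (-2207/4546, 10887/2273)
G = (-1647/593, 83/593)

1. G_x = -1647/593  [B, C, G are collinear ∩ AG ⟂ BC]
2. G_y = 83/593  [B, C, G are collinear ∩ AG ⟂ BC]
   → G = (-1647/593, 83/593)
3. D_x = 3/4  [line -2240/593·x + -6440/593·y + 33880/593 = 0 ∩ |DC|² = 3625/16]
4. D_y = 5  [line -2240/593·x + -6440/593·y + 33880/593 = 0 ∩ |DC|² = 3625/16]
   → D = (3/4, 5)
5. E_x = -2207/4546  [F, D, E are collinear ∩ BE ⟂ FD]
6. E_y = 10887/2273  [F, D, E are collinear ∩ BE ⟂ FD]
   → E = (-2207/4546, 10887/2273)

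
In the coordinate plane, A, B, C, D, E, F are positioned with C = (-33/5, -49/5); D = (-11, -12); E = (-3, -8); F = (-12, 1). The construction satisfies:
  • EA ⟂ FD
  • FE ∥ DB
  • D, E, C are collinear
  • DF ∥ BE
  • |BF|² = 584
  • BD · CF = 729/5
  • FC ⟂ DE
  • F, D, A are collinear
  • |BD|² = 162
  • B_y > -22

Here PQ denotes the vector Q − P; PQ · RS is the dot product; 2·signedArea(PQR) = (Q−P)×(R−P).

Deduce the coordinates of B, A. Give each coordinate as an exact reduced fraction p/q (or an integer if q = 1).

A = (-957/85, -734/85)
B = (-2, -21)

1. B_x = -2  [DF ∥ BE ∩ FE ∥ DB]
2. B_y = -21  [DF ∥ BE ∩ FE ∥ DB]
   → B = (-2, -21)
3. A_x = -957/85  [F, D, A are collinear ∩ EA ⟂ FD]
4. A_y = -734/85  [F, D, A are collinear ∩ EA ⟂ FD]
   → A = (-957/85, -734/85)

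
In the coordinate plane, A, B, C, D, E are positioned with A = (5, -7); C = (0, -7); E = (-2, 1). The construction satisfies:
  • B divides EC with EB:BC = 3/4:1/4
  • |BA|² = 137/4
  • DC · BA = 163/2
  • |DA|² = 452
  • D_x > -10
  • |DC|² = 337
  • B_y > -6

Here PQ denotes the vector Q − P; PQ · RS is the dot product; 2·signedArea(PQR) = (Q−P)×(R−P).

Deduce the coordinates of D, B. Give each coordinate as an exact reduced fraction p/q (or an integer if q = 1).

B = (-1/2, -5)
D = (-9, 9)

1. B_x = -1/2  [B divides EC with EB:BC = 3/4:1/4]
2. B_y = -5  [B divides EC with EB:BC = 3/4:1/4]
   → B = (-1/2, -5)
3. D_x = -9  [line -11/2·x + 2·y + -135/2 = 0 ∩ |DC|² = 337]
4. D_y = 9  [line -11/2·x + 2·y + -135/2 = 0 ∩ |DC|² = 337]
   → D = (-9, 9)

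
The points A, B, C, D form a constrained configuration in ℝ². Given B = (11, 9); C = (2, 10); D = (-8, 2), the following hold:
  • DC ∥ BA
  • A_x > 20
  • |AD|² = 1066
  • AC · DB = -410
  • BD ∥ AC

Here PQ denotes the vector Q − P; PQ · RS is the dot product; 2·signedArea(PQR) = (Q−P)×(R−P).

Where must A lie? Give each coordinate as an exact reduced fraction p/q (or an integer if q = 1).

A = (21, 17)

1. A_x = 21  [BD ∥ AC ∩ DC ∥ BA]
2. A_y = 17  [BD ∥ AC ∩ DC ∥ BA]
   → A = (21, 17)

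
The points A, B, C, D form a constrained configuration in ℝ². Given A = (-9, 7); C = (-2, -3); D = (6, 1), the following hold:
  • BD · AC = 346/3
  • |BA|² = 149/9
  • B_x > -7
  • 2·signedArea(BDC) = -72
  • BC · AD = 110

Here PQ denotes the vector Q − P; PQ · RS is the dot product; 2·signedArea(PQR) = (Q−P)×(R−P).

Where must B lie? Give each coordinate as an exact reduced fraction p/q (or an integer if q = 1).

1. B_x = -20/3  [BC · AD = 110 ∩ 2·signedArea(BDC) = -72]
2. B_y = 11/3  [BC · AD = 110 ∩ 2·signedArea(BDC) = -72]
   → B = (-20/3, 11/3)

B = (-20/3, 11/3)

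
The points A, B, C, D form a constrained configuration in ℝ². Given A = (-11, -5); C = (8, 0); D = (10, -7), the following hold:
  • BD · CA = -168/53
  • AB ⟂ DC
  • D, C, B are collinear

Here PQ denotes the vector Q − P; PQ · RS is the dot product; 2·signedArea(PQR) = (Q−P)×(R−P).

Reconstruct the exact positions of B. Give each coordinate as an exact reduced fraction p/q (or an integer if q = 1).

1. B_x = 418/53  [D, C, B are collinear ∩ AB ⟂ DC]
2. B_y = 21/53  [D, C, B are collinear ∩ AB ⟂ DC]
   → B = (418/53, 21/53)

B = (418/53, 21/53)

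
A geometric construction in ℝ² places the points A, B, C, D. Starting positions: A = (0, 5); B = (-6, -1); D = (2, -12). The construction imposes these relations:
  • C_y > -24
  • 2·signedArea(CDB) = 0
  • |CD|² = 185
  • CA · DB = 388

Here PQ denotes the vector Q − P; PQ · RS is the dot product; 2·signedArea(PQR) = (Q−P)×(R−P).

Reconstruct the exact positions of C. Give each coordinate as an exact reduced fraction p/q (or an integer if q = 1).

1. C_x = 10  [2·signedArea(CDB) = 0 ∩ CA · DB = 388]
2. C_y = -23  [2·signedArea(CDB) = 0 ∩ CA · DB = 388]
   → C = (10, -23)

C = (10, -23)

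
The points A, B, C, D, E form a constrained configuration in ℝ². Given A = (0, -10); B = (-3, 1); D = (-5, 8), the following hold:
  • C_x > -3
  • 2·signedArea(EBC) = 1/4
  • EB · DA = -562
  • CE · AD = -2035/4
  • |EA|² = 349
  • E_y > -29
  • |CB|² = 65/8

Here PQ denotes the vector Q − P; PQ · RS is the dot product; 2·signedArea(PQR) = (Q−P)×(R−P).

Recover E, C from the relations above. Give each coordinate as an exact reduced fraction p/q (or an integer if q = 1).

C = (-9/4, -7/4)
E = (5, -28)

1. E_x = 5  [line -5·x + 18·y + 529 = 0 ∩ |EA|² = 349]
2. E_y = -28  [line -5·x + 18·y + 529 = 0 ∩ |EA|² = 349]
   → E = (5, -28)
3. C_x = -9/4  [2·signedArea(EBC) = 1/4 ∩ CE · AD = -2035/4]
4. C_y = -7/4  [2·signedArea(EBC) = 1/4 ∩ CE · AD = -2035/4]
   → C = (-9/4, -7/4)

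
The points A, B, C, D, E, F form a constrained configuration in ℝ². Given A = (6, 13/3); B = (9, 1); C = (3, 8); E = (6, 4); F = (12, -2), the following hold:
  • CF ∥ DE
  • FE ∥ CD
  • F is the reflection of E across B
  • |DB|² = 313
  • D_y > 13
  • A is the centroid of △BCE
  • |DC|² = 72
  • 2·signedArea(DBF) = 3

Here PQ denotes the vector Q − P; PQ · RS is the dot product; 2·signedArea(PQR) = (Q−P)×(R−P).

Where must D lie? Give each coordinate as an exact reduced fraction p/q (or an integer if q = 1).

D = (-3, 14)

1. D_x = -3  [CF ∥ DE ∩ FE ∥ CD]
2. D_y = 14  [CF ∥ DE ∩ FE ∥ CD]
   → D = (-3, 14)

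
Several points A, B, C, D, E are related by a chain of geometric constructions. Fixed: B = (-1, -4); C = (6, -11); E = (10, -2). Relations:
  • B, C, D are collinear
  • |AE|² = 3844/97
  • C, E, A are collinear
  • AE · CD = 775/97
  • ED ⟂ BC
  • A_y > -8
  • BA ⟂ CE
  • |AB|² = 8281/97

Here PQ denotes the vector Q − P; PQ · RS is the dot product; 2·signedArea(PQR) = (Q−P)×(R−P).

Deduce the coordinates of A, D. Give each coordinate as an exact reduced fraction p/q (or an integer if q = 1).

A = (722/97, -752/97)
D = (7/2, -17/2)

1. A_x = 722/97  [C, E, A are collinear ∩ BA ⟂ CE]
2. A_y = -752/97  [C, E, A are collinear ∩ BA ⟂ CE]
   → A = (722/97, -752/97)
3. D_x = 7/2  [B, C, D are collinear ∩ ED ⟂ BC]
4. D_y = -17/2  [B, C, D are collinear ∩ ED ⟂ BC]
   → D = (7/2, -17/2)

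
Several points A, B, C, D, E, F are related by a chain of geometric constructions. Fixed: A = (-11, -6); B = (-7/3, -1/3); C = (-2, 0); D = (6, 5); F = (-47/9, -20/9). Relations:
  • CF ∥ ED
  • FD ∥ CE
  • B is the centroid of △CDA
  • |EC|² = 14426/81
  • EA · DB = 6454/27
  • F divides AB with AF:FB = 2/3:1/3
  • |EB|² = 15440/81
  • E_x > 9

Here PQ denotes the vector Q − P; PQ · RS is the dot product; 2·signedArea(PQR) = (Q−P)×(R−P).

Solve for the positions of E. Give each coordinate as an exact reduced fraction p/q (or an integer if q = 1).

E = (83/9, 65/9)

1. E_x = 83/9  [CF ∥ ED ∩ FD ∥ CE]
2. E_y = 65/9  [CF ∥ ED ∩ FD ∥ CE]
   → E = (83/9, 65/9)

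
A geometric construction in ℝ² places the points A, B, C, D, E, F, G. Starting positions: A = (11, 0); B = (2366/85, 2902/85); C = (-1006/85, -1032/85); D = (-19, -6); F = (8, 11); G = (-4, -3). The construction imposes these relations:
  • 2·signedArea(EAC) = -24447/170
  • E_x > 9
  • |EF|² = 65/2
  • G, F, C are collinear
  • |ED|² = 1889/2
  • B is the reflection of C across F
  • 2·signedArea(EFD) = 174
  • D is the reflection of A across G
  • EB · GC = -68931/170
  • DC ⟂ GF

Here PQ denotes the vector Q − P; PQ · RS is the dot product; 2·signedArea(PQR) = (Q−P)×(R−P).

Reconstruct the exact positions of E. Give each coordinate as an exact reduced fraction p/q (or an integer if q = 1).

1. E_x = 19/2  [2·signedArea(EFD) = 174 ∩ 2·signedArea(EAC) = -24447/170]
2. E_y = 11/2  [2·signedArea(EFD) = 174 ∩ 2·signedArea(EAC) = -24447/170]
   → E = (19/2, 11/2)

E = (19/2, 11/2)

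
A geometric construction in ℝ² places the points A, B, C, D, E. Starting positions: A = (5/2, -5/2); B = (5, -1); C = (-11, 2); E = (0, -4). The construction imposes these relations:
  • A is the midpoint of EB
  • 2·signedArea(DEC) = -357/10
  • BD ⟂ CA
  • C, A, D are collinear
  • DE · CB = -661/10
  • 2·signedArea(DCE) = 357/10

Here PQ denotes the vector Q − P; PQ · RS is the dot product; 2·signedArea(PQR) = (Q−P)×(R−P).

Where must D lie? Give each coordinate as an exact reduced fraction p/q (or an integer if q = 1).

D = (43/10, -31/10)

1. D_x = 43/10  [C, A, D are collinear ∩ BD ⟂ CA]
2. D_y = -31/10  [C, A, D are collinear ∩ BD ⟂ CA]
   → D = (43/10, -31/10)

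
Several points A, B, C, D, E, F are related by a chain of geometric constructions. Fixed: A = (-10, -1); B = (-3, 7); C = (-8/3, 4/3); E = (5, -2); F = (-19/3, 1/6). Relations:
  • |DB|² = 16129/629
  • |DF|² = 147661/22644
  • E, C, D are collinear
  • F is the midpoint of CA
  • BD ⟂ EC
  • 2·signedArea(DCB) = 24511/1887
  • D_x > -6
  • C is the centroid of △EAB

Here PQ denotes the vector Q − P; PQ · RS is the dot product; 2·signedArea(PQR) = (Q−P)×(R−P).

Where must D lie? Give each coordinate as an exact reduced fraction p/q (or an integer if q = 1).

D = (-3157/629, 1482/629)

1. D_x = -3157/629  [E, C, D are collinear ∩ BD ⟂ EC]
2. D_y = 1482/629  [E, C, D are collinear ∩ BD ⟂ EC]
   → D = (-3157/629, 1482/629)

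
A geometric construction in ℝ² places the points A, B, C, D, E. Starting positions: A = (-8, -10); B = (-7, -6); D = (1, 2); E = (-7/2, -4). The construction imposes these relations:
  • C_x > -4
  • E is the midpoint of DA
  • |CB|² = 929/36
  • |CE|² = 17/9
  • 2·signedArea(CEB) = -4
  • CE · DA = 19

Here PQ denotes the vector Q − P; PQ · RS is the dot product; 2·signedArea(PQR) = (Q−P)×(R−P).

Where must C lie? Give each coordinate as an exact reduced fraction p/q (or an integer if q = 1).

1. C_x = -19/6  [2·signedArea(CEB) = -4 ∩ CE · DA = 19]
2. C_y = -8/3  [2·signedArea(CEB) = -4 ∩ CE · DA = 19]
   → C = (-19/6, -8/3)

C = (-19/6, -8/3)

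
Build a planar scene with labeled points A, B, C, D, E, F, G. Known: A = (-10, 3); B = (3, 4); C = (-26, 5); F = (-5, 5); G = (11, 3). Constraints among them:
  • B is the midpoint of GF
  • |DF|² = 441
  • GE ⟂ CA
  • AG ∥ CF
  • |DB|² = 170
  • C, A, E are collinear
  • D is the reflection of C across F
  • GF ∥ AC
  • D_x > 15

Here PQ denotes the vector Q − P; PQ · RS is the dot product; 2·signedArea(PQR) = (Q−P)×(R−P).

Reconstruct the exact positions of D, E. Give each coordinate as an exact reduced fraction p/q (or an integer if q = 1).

1. D_x = 16  [D is the reflection of C across F]
2. D_y = 5  [D is the reflection of C across F]
   → D = (16, 5)
3. E_x = 694/65  [C, A, E are collinear ∩ GE ⟂ CA]
4. E_y = 27/65  [C, A, E are collinear ∩ GE ⟂ CA]
   → E = (694/65, 27/65)

D = (16, 5)
E = (694/65, 27/65)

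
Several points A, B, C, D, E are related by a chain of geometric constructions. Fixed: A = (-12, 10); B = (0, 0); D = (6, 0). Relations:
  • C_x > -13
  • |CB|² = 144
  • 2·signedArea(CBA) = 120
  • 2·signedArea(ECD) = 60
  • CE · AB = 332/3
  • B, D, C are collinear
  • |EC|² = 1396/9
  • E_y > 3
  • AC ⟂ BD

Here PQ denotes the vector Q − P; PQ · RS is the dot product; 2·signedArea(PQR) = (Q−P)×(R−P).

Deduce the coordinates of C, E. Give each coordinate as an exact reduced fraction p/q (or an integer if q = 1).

C = (-12, 0)
E = (0, 10/3)

1. C_x = -12  [B, D, C are collinear ∩ AC ⟂ BD]
2. C_y = 0  [B, D, C are collinear ∩ AC ⟂ BD]
   → C = (-12, 0)
3. E_x = 0  [2·signedArea(ECD) = 60 ∩ CE · AB = 332/3]
4. E_y = 10/3  [2·signedArea(ECD) = 60 ∩ CE · AB = 332/3]
   → E = (0, 10/3)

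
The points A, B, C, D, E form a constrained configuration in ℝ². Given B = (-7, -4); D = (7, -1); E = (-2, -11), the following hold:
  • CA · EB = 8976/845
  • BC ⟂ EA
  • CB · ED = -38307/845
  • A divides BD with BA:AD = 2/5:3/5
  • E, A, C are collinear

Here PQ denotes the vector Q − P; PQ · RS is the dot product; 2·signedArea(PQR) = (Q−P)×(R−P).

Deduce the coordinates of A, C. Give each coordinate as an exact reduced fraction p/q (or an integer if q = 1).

1. A_x = -7/5  [A divides BD with BA:AD = 2/5:3/5]
2. A_y = -14/5  [A divides BD with BA:AD = 2/5:3/5]
   → A = (-7/5, -14/5)
3. C_x = -1282/845  [E, A, C are collinear ∩ BC ⟂ EA]
4. C_y = -3719/845  [E, A, C are collinear ∩ BC ⟂ EA]
   → C = (-1282/845, -3719/845)

A = (-7/5, -14/5)
C = (-1282/845, -3719/845)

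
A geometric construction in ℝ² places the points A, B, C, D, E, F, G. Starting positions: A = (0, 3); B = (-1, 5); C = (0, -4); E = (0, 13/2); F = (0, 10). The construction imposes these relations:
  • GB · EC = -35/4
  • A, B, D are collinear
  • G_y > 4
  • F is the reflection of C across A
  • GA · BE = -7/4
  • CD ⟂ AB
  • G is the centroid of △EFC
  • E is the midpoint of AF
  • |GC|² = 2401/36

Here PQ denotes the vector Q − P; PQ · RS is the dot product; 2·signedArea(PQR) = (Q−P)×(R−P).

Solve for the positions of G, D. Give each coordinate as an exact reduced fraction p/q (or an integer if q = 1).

1. G_x = 0  [G is the centroid of △EFC]
2. G_y = 25/6  [G is the centroid of △EFC]
   → G = (0, 25/6)
3. D_x = 14/5  [A, B, D are collinear ∩ CD ⟂ AB]
4. D_y = -13/5  [A, B, D are collinear ∩ CD ⟂ AB]
   → D = (14/5, -13/5)

D = (14/5, -13/5)
G = (0, 25/6)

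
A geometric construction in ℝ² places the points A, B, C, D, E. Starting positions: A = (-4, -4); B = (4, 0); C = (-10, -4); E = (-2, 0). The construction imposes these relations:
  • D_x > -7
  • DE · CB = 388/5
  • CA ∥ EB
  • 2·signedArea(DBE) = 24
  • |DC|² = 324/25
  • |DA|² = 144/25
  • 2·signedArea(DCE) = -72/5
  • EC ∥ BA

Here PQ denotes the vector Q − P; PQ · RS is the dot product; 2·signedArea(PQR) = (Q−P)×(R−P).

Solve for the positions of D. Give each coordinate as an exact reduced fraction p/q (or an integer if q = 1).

1. D_x = -32/5  [2·signedArea(DBE) = 24 ∩ 2·signedArea(DCE) = -72/5]
2. D_y = -4  [2·signedArea(DBE) = 24 ∩ 2·signedArea(DCE) = -72/5]
   → D = (-32/5, -4)

D = (-32/5, -4)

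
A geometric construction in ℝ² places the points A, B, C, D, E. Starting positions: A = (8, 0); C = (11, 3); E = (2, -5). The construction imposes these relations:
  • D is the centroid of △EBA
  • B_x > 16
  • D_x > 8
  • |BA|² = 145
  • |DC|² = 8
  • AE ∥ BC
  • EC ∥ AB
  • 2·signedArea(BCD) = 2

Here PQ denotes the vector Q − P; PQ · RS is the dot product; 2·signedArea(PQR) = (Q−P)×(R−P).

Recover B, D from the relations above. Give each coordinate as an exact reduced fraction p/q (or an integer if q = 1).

1. B_x = 17  [AE ∥ BC ∩ EC ∥ AB]
2. B_y = 8  [AE ∥ BC ∩ EC ∥ AB]
   → B = (17, 8)
3. D_x = 9  [D is the centroid of △EBA]
4. D_y = 1  [D is the centroid of △EBA]
   → D = (9, 1)

B = (17, 8)
D = (9, 1)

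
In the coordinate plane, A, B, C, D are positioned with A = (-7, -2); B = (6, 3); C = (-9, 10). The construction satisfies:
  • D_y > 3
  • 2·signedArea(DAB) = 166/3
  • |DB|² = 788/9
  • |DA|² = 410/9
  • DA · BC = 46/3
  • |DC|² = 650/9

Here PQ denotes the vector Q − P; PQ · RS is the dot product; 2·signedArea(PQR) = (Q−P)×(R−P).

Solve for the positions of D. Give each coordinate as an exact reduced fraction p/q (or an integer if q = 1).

1. D_x = -10/3  [2·signedArea(DAB) = 166/3 ∩ DA · BC = 46/3]
2. D_y = 11/3  [2·signedArea(DAB) = 166/3 ∩ DA · BC = 46/3]
   → D = (-10/3, 11/3)

D = (-10/3, 11/3)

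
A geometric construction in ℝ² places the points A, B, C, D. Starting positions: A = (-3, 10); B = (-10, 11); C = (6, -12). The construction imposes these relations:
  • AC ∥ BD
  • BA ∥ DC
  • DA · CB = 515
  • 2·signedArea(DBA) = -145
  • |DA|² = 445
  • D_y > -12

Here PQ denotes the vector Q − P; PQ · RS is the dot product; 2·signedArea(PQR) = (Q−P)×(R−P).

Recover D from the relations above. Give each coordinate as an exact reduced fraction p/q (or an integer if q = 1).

D = (-1, -11)

1. D_x = -1  [BA ∥ DC ∩ AC ∥ BD]
2. D_y = -11  [BA ∥ DC ∩ AC ∥ BD]
   → D = (-1, -11)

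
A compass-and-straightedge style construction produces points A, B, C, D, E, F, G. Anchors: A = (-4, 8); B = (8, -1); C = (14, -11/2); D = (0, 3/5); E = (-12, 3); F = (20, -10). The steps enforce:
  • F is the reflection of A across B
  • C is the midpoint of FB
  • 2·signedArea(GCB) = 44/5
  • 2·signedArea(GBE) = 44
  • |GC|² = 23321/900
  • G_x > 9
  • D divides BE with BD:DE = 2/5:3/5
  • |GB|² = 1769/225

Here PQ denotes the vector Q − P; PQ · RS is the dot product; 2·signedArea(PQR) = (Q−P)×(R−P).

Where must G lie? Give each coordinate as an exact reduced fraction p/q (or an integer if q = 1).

G = (28/3, -52/15)

1. G_x = 28/3  [2·signedArea(GCB) = 44/5 ∩ 2·signedArea(GBE) = 44]
2. G_y = -52/15  [2·signedArea(GCB) = 44/5 ∩ 2·signedArea(GBE) = 44]
   → G = (28/3, -52/15)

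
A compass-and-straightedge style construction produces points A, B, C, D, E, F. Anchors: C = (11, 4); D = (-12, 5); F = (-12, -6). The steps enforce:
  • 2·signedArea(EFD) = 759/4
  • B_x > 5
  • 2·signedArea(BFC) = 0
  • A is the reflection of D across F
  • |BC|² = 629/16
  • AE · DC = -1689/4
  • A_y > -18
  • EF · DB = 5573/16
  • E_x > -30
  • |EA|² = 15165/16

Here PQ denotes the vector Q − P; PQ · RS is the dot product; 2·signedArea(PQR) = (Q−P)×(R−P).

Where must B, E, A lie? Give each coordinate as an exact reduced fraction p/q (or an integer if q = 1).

1. E_x = -117/4  [2·signedArea(EFD) = 759/4]
2. A_x = -12  [A is the reflection of D across F]
3. A_y = -17  [A is the reflection of D across F]
   → A = (-12, -17)
4. E_x = -117/4  [2·signedArea(EFD) = 759/4 ∩ AE · DC = -1689/4]
5. E_y = 17/2  [2·signedArea(EFD) = 759/4 ∩ AE · DC = -1689/4]
   → E = (-117/4, 17/2)
6. B_x = 21/4  [2·signedArea(BFC) = 0 ∩ EF · DB = 5573/16]
7. B_y = 3/2  [2·signedArea(BFC) = 0 ∩ EF · DB = 5573/16]
   → B = (21/4, 3/2)

A = (-12, -17)
B = (21/4, 3/2)
E = (-117/4, 17/2)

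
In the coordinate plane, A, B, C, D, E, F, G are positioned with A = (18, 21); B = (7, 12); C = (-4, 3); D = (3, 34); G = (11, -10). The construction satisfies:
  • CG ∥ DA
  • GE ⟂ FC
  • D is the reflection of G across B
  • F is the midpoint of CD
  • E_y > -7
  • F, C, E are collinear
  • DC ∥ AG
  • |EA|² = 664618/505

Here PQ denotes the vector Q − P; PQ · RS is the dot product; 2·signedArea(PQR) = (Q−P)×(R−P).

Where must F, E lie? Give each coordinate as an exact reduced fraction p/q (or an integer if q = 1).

E = (-3063/505, -3104/505)
F = (-1/2, 37/2)

1. F_x = -1/2  [F is the midpoint of CD]
2. F_y = 37/2  [F is the midpoint of CD]
   → F = (-1/2, 37/2)
3. E_x = -3063/505  [F, C, E are collinear ∩ GE ⟂ FC]
4. E_y = -3104/505  [F, C, E are collinear ∩ GE ⟂ FC]
   → E = (-3063/505, -3104/505)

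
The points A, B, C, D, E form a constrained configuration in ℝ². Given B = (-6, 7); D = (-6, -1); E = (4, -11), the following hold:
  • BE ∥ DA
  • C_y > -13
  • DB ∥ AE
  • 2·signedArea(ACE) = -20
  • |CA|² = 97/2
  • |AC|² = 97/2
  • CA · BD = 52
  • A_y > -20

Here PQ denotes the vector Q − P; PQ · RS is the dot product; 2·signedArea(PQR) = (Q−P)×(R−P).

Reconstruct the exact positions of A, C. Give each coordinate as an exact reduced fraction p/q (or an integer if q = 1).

A = (4, -19)
C = (3/2, -25/2)

1. A_x = 4  [DB ∥ AE ∩ BE ∥ DA]
2. A_y = -19  [DB ∥ AE ∩ BE ∥ DA]
   → A = (4, -19)
3. C_x = 3/2  [CA · BD = 52 ∩ 2·signedArea(ACE) = -20]
4. C_y = -25/2  [CA · BD = 52 ∩ 2·signedArea(ACE) = -20]
   → C = (3/2, -25/2)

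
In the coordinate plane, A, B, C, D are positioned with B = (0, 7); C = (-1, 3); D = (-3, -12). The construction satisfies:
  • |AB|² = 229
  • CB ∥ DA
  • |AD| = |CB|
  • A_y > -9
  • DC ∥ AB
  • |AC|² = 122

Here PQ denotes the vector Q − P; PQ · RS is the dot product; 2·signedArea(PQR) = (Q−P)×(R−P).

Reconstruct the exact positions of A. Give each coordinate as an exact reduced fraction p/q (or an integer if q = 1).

1. A_x = -2  [DC ∥ AB ∩ CB ∥ DA]
2. A_y = -8  [DC ∥ AB ∩ CB ∥ DA]
   → A = (-2, -8)

A = (-2, -8)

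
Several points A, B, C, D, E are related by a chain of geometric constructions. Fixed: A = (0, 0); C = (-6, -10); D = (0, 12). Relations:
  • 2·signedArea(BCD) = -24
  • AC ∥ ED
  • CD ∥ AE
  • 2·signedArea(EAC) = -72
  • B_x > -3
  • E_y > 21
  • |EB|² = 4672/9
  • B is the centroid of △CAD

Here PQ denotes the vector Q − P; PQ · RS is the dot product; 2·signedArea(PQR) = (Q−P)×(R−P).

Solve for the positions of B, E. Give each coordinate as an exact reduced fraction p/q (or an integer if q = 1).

1. B_x = -2  [B is the centroid of △CAD]
2. B_y = 2/3  [B is the centroid of △CAD]
   → B = (-2, 2/3)
3. E_x = 6  [AC ∥ ED ∩ CD ∥ AE]
4. E_y = 22  [AC ∥ ED ∩ CD ∥ AE]
   → E = (6, 22)

B = (-2, 2/3)
E = (6, 22)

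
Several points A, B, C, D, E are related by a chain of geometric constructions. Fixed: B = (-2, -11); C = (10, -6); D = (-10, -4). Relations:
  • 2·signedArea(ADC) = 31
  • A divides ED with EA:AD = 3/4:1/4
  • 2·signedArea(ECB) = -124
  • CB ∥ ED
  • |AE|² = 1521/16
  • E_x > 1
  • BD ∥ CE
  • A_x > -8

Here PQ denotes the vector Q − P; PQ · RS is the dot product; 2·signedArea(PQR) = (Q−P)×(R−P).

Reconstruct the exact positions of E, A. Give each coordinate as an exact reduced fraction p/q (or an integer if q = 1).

1. E_x = 2  [CB ∥ ED ∩ BD ∥ CE]
2. E_y = 1  [CB ∥ ED ∩ BD ∥ CE]
   → E = (2, 1)
3. A_x = -7  [A divides ED with EA:AD = 3/4:1/4]
4. A_y = -11/4  [A divides ED with EA:AD = 3/4:1/4]
   → A = (-7, -11/4)

A = (-7, -11/4)
E = (2, 1)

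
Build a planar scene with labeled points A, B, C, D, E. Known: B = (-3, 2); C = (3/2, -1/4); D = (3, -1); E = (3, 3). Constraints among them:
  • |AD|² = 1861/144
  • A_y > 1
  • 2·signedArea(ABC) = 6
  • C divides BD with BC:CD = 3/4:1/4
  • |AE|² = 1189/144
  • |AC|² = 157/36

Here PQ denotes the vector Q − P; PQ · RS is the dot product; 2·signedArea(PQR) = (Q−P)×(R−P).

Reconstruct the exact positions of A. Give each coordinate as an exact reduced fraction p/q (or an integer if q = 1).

1. A_x = 1/2  [line 9/4·x + 9/2·y + -33/4 = 0 ∩ |AC|² = 157/36]
2. A_y = 19/12  [line 9/4·x + 9/2·y + -33/4 = 0 ∩ |AC|² = 157/36]
   → A = (1/2, 19/12)

A = (1/2, 19/12)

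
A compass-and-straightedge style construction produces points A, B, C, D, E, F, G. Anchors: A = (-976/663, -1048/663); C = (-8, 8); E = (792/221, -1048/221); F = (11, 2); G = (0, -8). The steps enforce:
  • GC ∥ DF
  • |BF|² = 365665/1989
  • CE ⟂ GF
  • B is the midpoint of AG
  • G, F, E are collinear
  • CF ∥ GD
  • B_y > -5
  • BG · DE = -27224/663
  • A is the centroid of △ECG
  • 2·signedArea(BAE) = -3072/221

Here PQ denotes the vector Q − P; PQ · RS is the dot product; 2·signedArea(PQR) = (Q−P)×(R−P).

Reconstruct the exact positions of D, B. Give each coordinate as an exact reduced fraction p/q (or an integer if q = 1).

1. D_x = 19  [GC ∥ DF ∩ CF ∥ GD]
2. D_y = -14  [GC ∥ DF ∩ CF ∥ GD]
   → D = (19, -14)
3. B_x = -488/663  [B is the midpoint of AG]
4. B_y = -3176/663  [B is the midpoint of AG]
   → B = (-488/663, -3176/663)

B = (-488/663, -3176/663)
D = (19, -14)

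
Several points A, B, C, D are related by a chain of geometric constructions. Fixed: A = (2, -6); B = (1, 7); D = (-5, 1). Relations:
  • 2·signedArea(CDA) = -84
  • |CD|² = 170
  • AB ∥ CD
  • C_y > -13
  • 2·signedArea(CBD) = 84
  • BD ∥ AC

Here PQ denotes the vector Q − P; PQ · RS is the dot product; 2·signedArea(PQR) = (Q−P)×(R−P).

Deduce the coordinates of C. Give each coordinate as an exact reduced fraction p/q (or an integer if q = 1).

1. C_x = -4  [AB ∥ CD ∩ BD ∥ AC]
2. C_y = -12  [AB ∥ CD ∩ BD ∥ AC]
   → C = (-4, -12)

C = (-4, -12)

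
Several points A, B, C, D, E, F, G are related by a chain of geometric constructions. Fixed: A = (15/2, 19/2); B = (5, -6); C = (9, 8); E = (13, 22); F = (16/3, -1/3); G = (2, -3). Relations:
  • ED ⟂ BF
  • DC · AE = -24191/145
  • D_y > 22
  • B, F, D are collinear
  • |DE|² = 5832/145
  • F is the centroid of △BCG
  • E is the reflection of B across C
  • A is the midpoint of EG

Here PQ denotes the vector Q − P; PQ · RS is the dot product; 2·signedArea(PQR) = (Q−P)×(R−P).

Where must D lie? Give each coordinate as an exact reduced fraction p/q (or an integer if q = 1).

1. D_x = 967/145  [B, F, D are collinear ∩ ED ⟂ BF]
2. D_y = 3244/145  [B, F, D are collinear ∩ ED ⟂ BF]
   → D = (967/145, 3244/145)

D = (967/145, 3244/145)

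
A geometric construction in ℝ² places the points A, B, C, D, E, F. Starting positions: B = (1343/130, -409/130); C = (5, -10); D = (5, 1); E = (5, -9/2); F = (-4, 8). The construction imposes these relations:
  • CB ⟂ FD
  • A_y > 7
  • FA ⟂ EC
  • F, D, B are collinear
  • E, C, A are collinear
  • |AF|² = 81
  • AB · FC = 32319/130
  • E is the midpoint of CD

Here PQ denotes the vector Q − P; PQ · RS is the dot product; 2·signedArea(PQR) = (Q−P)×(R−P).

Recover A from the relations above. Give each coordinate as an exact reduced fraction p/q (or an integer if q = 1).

A = (5, 8)

1. A_x = 5  [E, C, A are collinear ∩ FA ⟂ EC]
2. A_y = 8  [E, C, A are collinear ∩ FA ⟂ EC]
   → A = (5, 8)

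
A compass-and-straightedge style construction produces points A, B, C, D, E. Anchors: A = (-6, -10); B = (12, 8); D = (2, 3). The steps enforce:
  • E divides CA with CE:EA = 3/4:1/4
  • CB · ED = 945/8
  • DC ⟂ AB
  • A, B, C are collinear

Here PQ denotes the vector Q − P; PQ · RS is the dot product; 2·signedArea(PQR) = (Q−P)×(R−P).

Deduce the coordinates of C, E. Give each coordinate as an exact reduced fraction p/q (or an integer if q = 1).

C = (9/2, 1/2)
E = (-27/8, -59/8)

1. C_x = 9/2  [A, B, C are collinear ∩ DC ⟂ AB]
2. C_y = 1/2  [A, B, C are collinear ∩ DC ⟂ AB]
   → C = (9/2, 1/2)
3. E_x = -27/8  [E divides CA with CE:EA = 3/4:1/4]
4. E_y = -59/8  [E divides CA with CE:EA = 3/4:1/4]
   → E = (-27/8, -59/8)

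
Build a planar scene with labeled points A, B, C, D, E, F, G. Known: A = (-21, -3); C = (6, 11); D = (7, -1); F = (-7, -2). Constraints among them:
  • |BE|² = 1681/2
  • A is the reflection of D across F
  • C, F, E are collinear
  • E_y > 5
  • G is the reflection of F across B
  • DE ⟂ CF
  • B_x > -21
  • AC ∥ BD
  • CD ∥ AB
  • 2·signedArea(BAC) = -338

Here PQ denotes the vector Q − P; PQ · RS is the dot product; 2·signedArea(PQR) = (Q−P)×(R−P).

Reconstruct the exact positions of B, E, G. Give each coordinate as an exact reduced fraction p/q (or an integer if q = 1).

B = (-20, -15)
E = (1/2, 11/2)
G = (-33, -28)

1. B_x = -20  [AC ∥ BD ∩ CD ∥ AB]
2. B_y = -15  [AC ∥ BD ∩ CD ∥ AB]
   → B = (-20, -15)
3. E_x = 1/2  [C, F, E are collinear ∩ DE ⟂ CF]
4. E_y = 11/2  [C, F, E are collinear ∩ DE ⟂ CF]
   → E = (1/2, 11/2)
5. G_x = -33  [G is the reflection of F across B]
6. G_y = -28  [G is the reflection of F across B]
   → G = (-33, -28)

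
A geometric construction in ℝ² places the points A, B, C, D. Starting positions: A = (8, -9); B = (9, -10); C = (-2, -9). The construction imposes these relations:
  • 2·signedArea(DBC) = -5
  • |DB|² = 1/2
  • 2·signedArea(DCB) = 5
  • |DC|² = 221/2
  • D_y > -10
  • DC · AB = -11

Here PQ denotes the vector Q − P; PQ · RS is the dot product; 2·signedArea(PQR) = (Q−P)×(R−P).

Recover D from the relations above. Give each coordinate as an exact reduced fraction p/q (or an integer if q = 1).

1. D_x = 17/2  [2·signedArea(DBC) = -5 ∩ DC · AB = -11]
2. D_y = -19/2  [2·signedArea(DBC) = -5 ∩ DC · AB = -11]
   → D = (17/2, -19/2)

D = (17/2, -19/2)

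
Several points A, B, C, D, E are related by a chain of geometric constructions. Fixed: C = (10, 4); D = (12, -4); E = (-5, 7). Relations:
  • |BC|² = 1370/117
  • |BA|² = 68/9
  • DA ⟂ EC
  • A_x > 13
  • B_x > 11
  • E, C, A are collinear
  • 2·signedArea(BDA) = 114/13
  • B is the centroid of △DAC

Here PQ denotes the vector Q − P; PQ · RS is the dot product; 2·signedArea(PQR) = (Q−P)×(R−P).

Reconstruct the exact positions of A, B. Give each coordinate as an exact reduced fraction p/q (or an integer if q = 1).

1. A_x = 175/13  [E, C, A are collinear ∩ DA ⟂ EC]
2. A_y = 43/13  [E, C, A are collinear ∩ DA ⟂ EC]
   → A = (175/13, 43/13)
3. B_x = 461/39  [B is the centroid of △DAC]
4. B_y = 43/39  [B is the centroid of △DAC]
   → B = (461/39, 43/39)

A = (175/13, 43/13)
B = (461/39, 43/39)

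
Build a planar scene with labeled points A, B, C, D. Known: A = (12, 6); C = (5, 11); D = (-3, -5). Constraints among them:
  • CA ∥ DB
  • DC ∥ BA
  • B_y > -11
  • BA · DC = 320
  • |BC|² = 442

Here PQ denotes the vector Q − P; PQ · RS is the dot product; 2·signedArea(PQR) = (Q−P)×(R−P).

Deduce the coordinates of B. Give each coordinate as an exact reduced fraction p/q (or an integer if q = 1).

B = (4, -10)

1. B_x = 4  [DC ∥ BA ∩ CA ∥ DB]
2. B_y = -10  [DC ∥ BA ∩ CA ∥ DB]
   → B = (4, -10)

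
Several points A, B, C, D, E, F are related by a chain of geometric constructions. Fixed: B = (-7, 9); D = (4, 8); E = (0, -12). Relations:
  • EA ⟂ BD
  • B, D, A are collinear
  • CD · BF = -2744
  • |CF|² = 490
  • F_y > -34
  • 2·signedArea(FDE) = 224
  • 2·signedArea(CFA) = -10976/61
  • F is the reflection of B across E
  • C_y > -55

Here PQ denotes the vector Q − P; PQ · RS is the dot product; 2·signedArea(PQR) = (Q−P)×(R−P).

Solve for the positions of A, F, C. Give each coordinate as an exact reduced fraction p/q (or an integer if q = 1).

1. A_x = 112/61  [B, D, A are collinear ∩ EA ⟂ BD]
2. A_y = 500/61  [B, D, A are collinear ∩ EA ⟂ BD]
   → A = (112/61, 500/61)
3. F_x = 7  [F is the reflection of B across E]
4. F_y = -33  [F is the reflection of B across E]
   → F = (7, -33)
5. C_x = 14  [2·signedArea(CFA) = -10976/61 ∩ CD · BF = -2744]
6. C_y = -54  [2·signedArea(CFA) = -10976/61 ∩ CD · BF = -2744]
   → C = (14, -54)

A = (112/61, 500/61)
C = (14, -54)
F = (7, -33)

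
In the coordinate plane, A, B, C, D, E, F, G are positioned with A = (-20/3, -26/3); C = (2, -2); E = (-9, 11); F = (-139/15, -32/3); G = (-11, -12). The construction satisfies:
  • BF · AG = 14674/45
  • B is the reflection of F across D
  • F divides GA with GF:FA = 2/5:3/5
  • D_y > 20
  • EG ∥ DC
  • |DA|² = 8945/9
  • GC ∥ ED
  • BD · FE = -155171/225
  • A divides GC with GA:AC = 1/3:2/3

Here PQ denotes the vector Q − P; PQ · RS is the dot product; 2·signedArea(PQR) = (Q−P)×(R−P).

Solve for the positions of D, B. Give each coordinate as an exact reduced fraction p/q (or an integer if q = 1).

B = (259/15, 158/3)
D = (4, 21)

1. D_x = 4  [EG ∥ DC ∩ GC ∥ ED]
2. D_y = 21  [EG ∥ DC ∩ GC ∥ ED]
   → D = (4, 21)
3. B_x = 259/15  [B is the reflection of F across D]
4. B_y = 158/3  [B is the reflection of F across D]
   → B = (259/15, 158/3)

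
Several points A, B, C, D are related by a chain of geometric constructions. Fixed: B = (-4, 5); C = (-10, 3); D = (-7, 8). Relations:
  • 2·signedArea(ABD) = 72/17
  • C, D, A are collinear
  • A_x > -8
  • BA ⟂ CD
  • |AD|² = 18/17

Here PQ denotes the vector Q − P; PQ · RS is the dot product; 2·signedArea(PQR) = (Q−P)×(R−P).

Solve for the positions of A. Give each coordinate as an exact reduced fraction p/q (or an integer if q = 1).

1. A_x = -128/17  [C, D, A are collinear ∩ BA ⟂ CD]
2. A_y = 121/17  [C, D, A are collinear ∩ BA ⟂ CD]
   → A = (-128/17, 121/17)

A = (-128/17, 121/17)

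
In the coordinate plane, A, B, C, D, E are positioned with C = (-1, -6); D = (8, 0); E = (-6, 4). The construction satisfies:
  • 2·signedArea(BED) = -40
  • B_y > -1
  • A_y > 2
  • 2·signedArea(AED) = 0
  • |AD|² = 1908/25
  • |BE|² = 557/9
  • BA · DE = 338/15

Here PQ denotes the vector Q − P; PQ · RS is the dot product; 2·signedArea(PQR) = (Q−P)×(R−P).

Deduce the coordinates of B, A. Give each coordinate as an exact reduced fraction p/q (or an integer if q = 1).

A = (-2/5, 12/5)
B = (1/3, -2/3)

1. A_x = -2/5  [line 4·x + 14·y + -32 = 0 ∩ |AD|² = 1908/25]
2. A_y = 12/5  [line 4·x + 14·y + -32 = 0 ∩ |AD|² = 1908/25]
   → A = (-2/5, 12/5)
3. B_x = 1/3  [BA · DE = 338/15 ∩ 2·signedArea(BED) = -40]
4. B_y = -2/3  [BA · DE = 338/15 ∩ 2·signedArea(BED) = -40]
   → B = (1/3, -2/3)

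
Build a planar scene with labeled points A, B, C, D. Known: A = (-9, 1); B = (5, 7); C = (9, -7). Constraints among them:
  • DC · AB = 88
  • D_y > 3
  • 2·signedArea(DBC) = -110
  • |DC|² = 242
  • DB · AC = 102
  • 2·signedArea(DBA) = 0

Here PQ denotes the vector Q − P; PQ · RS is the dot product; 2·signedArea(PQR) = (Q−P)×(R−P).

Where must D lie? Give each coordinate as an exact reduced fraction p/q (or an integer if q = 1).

1. D_x = -2  [2·signedArea(DBA) = 0 ∩ DB · AC = 102]
2. D_y = 4  [2·signedArea(DBA) = 0 ∩ DB · AC = 102]
   → D = (-2, 4)

D = (-2, 4)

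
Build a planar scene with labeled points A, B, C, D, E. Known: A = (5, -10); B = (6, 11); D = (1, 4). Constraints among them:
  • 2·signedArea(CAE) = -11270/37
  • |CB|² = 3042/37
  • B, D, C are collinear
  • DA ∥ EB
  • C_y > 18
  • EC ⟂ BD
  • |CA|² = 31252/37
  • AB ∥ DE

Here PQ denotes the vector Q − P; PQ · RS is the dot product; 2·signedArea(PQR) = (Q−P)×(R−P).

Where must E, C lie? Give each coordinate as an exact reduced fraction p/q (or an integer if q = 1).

C = (417/37, 680/37)
E = (2, 25)

1. E_x = 2  [DA ∥ EB ∩ AB ∥ DE]
2. E_y = 25  [DA ∥ EB ∩ AB ∥ DE]
   → E = (2, 25)
3. C_x = 417/37  [B, D, C are collinear ∩ EC ⟂ BD]
4. C_y = 680/37  [B, D, C are collinear ∩ EC ⟂ BD]
   → C = (417/37, 680/37)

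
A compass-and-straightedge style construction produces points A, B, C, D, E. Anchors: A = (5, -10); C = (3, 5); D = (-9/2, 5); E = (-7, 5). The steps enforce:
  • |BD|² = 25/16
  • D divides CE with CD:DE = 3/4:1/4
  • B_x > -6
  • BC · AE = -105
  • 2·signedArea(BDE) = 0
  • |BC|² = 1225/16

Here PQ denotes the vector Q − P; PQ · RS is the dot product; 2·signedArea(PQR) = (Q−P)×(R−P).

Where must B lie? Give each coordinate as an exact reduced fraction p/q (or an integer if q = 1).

B = (-23/4, 5)

1. B_x = -23/4  [2·signedArea(BDE) = 0 ∩ BC · AE = -105]
2. B_y = 5  [2·signedArea(BDE) = 0 ∩ BC · AE = -105]
   → B = (-23/4, 5)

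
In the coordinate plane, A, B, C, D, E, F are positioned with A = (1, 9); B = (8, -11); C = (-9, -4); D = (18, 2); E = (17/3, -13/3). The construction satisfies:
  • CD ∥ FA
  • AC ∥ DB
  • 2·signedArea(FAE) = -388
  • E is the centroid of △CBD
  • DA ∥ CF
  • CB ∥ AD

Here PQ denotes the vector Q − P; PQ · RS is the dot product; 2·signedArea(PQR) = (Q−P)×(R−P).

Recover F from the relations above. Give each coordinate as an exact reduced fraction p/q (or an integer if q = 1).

F = (-26, 3)

1. F_x = -26  [CD ∥ FA ∩ DA ∥ CF]
2. F_y = 3  [CD ∥ FA ∩ DA ∥ CF]
   → F = (-26, 3)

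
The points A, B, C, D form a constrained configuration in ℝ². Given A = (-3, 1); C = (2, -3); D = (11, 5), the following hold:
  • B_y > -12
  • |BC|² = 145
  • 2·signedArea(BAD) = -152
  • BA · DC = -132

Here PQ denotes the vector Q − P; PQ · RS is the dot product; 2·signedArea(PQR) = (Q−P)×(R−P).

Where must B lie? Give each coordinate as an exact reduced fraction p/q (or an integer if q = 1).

B = (-7, -11)

1. B_x = -7  [2·signedArea(BAD) = -152 ∩ BA · DC = -132]
2. B_y = -11  [2·signedArea(BAD) = -152 ∩ BA · DC = -132]
   → B = (-7, -11)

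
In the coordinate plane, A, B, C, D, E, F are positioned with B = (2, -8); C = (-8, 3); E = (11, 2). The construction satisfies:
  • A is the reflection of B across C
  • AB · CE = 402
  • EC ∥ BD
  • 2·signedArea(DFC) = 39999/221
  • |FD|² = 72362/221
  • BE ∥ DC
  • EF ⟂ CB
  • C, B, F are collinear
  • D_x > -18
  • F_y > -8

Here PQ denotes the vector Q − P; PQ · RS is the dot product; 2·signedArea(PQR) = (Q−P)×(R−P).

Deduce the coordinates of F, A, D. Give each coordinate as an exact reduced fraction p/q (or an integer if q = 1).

A = (-18, 14)
D = (-17, -7)
F = (242/221, -1548/221)

1. F_x = 242/221  [C, B, F are collinear ∩ EF ⟂ CB]
2. F_y = -1548/221  [C, B, F are collinear ∩ EF ⟂ CB]
   → F = (242/221, -1548/221)
3. A_x = -18  [A is the reflection of B across C]
4. A_y = 14  [A is the reflection of B across C]
   → A = (-18, 14)
5. D_x = -17  [BE ∥ DC ∩ EC ∥ BD]
6. D_y = -7  [BE ∥ DC ∩ EC ∥ BD]
   → D = (-17, -7)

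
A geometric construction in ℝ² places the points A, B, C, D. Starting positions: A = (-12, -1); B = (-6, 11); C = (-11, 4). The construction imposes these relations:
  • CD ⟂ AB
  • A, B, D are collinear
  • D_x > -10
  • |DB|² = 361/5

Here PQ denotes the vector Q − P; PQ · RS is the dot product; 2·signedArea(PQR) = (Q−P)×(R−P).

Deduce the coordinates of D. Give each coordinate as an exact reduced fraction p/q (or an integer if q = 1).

1. D_x = -49/5  [A, B, D are collinear ∩ CD ⟂ AB]
2. D_y = 17/5  [A, B, D are collinear ∩ CD ⟂ AB]
   → D = (-49/5, 17/5)

D = (-49/5, 17/5)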